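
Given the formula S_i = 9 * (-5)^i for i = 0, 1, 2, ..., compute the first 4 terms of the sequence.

This is a geometric sequence.
i=0: S_0 = 9 * (-5)^0 = 9
i=1: S_1 = 9 * (-5)^1 = -45
i=2: S_2 = 9 * (-5)^2 = 225
i=3: S_3 = 9 * (-5)^3 = -1125
The first 4 terms are: [9, -45, 225, -1125]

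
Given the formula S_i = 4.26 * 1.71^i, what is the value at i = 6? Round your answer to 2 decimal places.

S_6 = 4.26 * 1.71^6 ≈ 4.26 * 25.0021 ≈ 106.51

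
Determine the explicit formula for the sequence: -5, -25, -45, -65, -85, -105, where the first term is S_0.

Check differences: -25 - -5 = -20
-45 - -25 = -20
Common difference d = -20.
First term a = -5.
Formula: S_i = -5 - 20*i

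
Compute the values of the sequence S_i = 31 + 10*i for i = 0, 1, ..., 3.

This is an arithmetic sequence.
i=0: S_0 = 31 + 10*0 = 31
i=1: S_1 = 31 + 10*1 = 41
i=2: S_2 = 31 + 10*2 = 51
i=3: S_3 = 31 + 10*3 = 61
The first 4 terms are: [31, 41, 51, 61]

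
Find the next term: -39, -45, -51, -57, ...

Differences: -45 - -39 = -6
This is an arithmetic sequence with common difference d = -6.
Next term = -57 + -6 = -63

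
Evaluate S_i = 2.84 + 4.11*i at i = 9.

S_9 = 2.84 + 4.11*9 = 2.84 + 36.99 = 39.83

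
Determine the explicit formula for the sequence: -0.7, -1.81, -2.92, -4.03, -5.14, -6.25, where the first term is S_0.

Check differences: -1.81 - -0.7 = -1.11
-2.92 - -1.81 = -1.11
Common difference d = -1.11.
First term a = -0.7.
Formula: S_i = -0.70 - 1.11*i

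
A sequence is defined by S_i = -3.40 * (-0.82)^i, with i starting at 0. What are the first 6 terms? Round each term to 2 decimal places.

This is a geometric sequence.
i=0: S_0 = -3.4 * (-0.82)^0 = -3.4
i=1: S_1 = -3.4 * (-0.82)^1 ≈ 2.79
i=2: S_2 = -3.4 * (-0.82)^2 ≈ -2.29
i=3: S_3 = -3.4 * (-0.82)^3 ≈ 1.87
i=4: S_4 = -3.4 * (-0.82)^4 ≈ -1.54
i=5: S_5 = -3.4 * (-0.82)^5 ≈ 1.26
The first 6 terms are: [-3.4, 2.79, -2.29, 1.87, -1.54, 1.26]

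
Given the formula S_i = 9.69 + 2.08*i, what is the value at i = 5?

S_5 = 9.69 + 2.08*5 = 9.69 + 10.4 = 20.09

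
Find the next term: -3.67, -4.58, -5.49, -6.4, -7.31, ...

Differences: -4.58 - -3.67 = -0.91
This is an arithmetic sequence with common difference d = -0.91.
Next term = -7.31 + -0.91 = -8.22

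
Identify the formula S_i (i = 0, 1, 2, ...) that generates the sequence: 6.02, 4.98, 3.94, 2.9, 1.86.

Check differences: 4.98 - 6.02 = -1.04
3.94 - 4.98 = -1.04
Common difference d = -1.04.
First term a = 6.02.
Formula: S_i = 6.02 - 1.04*i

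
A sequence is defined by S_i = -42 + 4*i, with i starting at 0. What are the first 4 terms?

This is an arithmetic sequence.
i=0: S_0 = -42 + 4*0 = -42
i=1: S_1 = -42 + 4*1 = -38
i=2: S_2 = -42 + 4*2 = -34
i=3: S_3 = -42 + 4*3 = -30
The first 4 terms are: [-42, -38, -34, -30]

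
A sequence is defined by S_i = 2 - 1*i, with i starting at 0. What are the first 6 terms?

This is an arithmetic sequence.
i=0: S_0 = 2 + -1*0 = 2
i=1: S_1 = 2 + -1*1 = 1
i=2: S_2 = 2 + -1*2 = 0
i=3: S_3 = 2 + -1*3 = -1
i=4: S_4 = 2 + -1*4 = -2
i=5: S_5 = 2 + -1*5 = -3
The first 6 terms are: [2, 1, 0, -1, -2, -3]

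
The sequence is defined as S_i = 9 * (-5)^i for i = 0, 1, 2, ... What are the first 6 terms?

This is a geometric sequence.
i=0: S_0 = 9 * (-5)^0 = 9
i=1: S_1 = 9 * (-5)^1 = -45
i=2: S_2 = 9 * (-5)^2 = 225
i=3: S_3 = 9 * (-5)^3 = -1125
i=4: S_4 = 9 * (-5)^4 = 5625
i=5: S_5 = 9 * (-5)^5 = -28125
The first 6 terms are: [9, -45, 225, -1125, 5625, -28125]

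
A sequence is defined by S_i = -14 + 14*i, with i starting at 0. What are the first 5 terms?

This is an arithmetic sequence.
i=0: S_0 = -14 + 14*0 = -14
i=1: S_1 = -14 + 14*1 = 0
i=2: S_2 = -14 + 14*2 = 14
i=3: S_3 = -14 + 14*3 = 28
i=4: S_4 = -14 + 14*4 = 42
The first 5 terms are: [-14, 0, 14, 28, 42]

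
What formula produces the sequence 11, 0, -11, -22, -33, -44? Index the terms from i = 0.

Check differences: 0 - 11 = -11
-11 - 0 = -11
Common difference d = -11.
First term a = 11.
Formula: S_i = 11 - 11*i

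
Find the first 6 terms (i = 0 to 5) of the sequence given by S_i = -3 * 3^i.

This is a geometric sequence.
i=0: S_0 = -3 * 3^0 = -3
i=1: S_1 = -3 * 3^1 = -9
i=2: S_2 = -3 * 3^2 = -27
i=3: S_3 = -3 * 3^3 = -81
i=4: S_4 = -3 * 3^4 = -243
i=5: S_5 = -3 * 3^5 = -729
The first 6 terms are: [-3, -9, -27, -81, -243, -729]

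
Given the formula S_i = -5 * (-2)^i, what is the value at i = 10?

S_10 = -5 * (-2)^10 = -5 * 1024 = -5120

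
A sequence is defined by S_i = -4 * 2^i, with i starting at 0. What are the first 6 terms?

This is a geometric sequence.
i=0: S_0 = -4 * 2^0 = -4
i=1: S_1 = -4 * 2^1 = -8
i=2: S_2 = -4 * 2^2 = -16
i=3: S_3 = -4 * 2^3 = -32
i=4: S_4 = -4 * 2^4 = -64
i=5: S_5 = -4 * 2^5 = -128
The first 6 terms are: [-4, -8, -16, -32, -64, -128]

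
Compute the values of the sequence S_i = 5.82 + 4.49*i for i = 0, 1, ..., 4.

This is an arithmetic sequence.
i=0: S_0 = 5.82 + 4.49*0 = 5.82
i=1: S_1 = 5.82 + 4.49*1 = 10.31
i=2: S_2 = 5.82 + 4.49*2 = 14.8
i=3: S_3 = 5.82 + 4.49*3 = 19.29
i=4: S_4 = 5.82 + 4.49*4 = 23.78
The first 5 terms are: [5.82, 10.31, 14.8, 19.29, 23.78]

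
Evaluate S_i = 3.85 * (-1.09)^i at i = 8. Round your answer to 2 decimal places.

S_8 = 3.85 * (-1.09)^8 ≈ 3.85 * 1.9926 ≈ 7.67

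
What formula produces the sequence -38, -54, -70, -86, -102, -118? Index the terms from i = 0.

Check differences: -54 - -38 = -16
-70 - -54 = -16
Common difference d = -16.
First term a = -38.
Formula: S_i = -38 - 16*i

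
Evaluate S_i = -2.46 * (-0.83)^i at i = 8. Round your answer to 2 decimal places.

S_8 = -2.46 * (-0.83)^8 ≈ -2.46 * 0.2252 ≈ -0.55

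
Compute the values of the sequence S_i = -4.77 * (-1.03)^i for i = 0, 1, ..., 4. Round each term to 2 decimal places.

This is a geometric sequence.
i=0: S_0 = -4.77 * (-1.03)^0 = -4.77
i=1: S_1 = -4.77 * (-1.03)^1 ≈ 4.91
i=2: S_2 = -4.77 * (-1.03)^2 ≈ -5.06
i=3: S_3 = -4.77 * (-1.03)^3 ≈ 5.21
i=4: S_4 = -4.77 * (-1.03)^4 ≈ -5.37
The first 5 terms are: [-4.77, 4.91, -5.06, 5.21, -5.37]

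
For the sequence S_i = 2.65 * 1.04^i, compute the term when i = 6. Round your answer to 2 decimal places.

S_6 = 2.65 * 1.04^6 ≈ 2.65 * 1.2653 ≈ 3.35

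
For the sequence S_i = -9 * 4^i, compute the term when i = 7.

S_7 = -9 * 4^7 = -9 * 16384 = -147456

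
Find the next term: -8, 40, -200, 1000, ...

Ratios: 40 / -8 = -5.0
This is a geometric sequence with common ratio r = -5.
Next term = 1000 * -5 = -5000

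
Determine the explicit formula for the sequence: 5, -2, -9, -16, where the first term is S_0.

Check differences: -2 - 5 = -7
-9 - -2 = -7
Common difference d = -7.
First term a = 5.
Formula: S_i = 5 - 7*i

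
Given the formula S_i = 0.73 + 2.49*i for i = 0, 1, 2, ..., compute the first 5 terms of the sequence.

This is an arithmetic sequence.
i=0: S_0 = 0.73 + 2.49*0 = 0.73
i=1: S_1 = 0.73 + 2.49*1 = 3.22
i=2: S_2 = 0.73 + 2.49*2 = 5.71
i=3: S_3 = 0.73 + 2.49*3 = 8.2
i=4: S_4 = 0.73 + 2.49*4 = 10.69
The first 5 terms are: [0.73, 3.22, 5.71, 8.2, 10.69]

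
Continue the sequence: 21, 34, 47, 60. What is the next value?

Differences: 34 - 21 = 13
This is an arithmetic sequence with common difference d = 13.
Next term = 60 + 13 = 73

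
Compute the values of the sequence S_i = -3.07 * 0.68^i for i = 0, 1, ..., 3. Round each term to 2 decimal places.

This is a geometric sequence.
i=0: S_0 = -3.07 * 0.68^0 = -3.07
i=1: S_1 = -3.07 * 0.68^1 ≈ -2.09
i=2: S_2 = -3.07 * 0.68^2 ≈ -1.42
i=3: S_3 = -3.07 * 0.68^3 ≈ -0.97
The first 4 terms are: [-3.07, -2.09, -1.42, -0.97]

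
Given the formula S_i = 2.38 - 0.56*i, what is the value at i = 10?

S_10 = 2.38 + -0.56*10 = 2.38 + -5.6 = -3.22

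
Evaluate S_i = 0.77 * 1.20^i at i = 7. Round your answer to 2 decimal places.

S_7 = 0.77 * 1.2^7 ≈ 0.77 * 3.5832 ≈ 2.76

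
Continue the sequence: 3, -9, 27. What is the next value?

Ratios: -9 / 3 = -3.0
This is a geometric sequence with common ratio r = -3.
Next term = 27 * -3 = -81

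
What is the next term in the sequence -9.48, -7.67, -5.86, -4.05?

Differences: -7.67 - -9.48 = 1.81
This is an arithmetic sequence with common difference d = 1.81.
Next term = -4.05 + 1.81 = -2.24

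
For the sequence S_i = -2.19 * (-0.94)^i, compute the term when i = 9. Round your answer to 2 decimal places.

S_9 = -2.19 * (-0.94)^9 ≈ -2.19 * -0.573 ≈ 1.25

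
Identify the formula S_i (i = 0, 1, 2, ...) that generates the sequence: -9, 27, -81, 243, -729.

Check ratios: 27 / -9 = -3.0
Common ratio r = -3.
First term a = -9.
Formula: S_i = -9 * (-3)^i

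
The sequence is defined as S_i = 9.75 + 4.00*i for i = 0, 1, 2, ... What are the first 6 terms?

This is an arithmetic sequence.
i=0: S_0 = 9.75 + 4.0*0 = 9.75
i=1: S_1 = 9.75 + 4.0*1 = 13.75
i=2: S_2 = 9.75 + 4.0*2 = 17.75
i=3: S_3 = 9.75 + 4.0*3 = 21.75
i=4: S_4 = 9.75 + 4.0*4 = 25.75
i=5: S_5 = 9.75 + 4.0*5 = 29.75
The first 6 terms are: [9.75, 13.75, 17.75, 21.75, 25.75, 29.75]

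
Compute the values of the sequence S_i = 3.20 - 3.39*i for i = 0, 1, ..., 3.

This is an arithmetic sequence.
i=0: S_0 = 3.2 + -3.39*0 = 3.2
i=1: S_1 = 3.2 + -3.39*1 = -0.19
i=2: S_2 = 3.2 + -3.39*2 = -3.58
i=3: S_3 = 3.2 + -3.39*3 = -6.97
The first 4 terms are: [3.2, -0.19, -3.58, -6.97]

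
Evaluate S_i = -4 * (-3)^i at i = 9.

S_9 = -4 * (-3)^9 = -4 * -19683 = 78732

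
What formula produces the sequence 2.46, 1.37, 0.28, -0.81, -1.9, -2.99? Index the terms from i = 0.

Check differences: 1.37 - 2.46 = -1.09
0.28 - 1.37 = -1.09
Common difference d = -1.09.
First term a = 2.46.
Formula: S_i = 2.46 - 1.09*i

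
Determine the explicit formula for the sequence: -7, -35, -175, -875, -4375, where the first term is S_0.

Check ratios: -35 / -7 = 5.0
Common ratio r = 5.
First term a = -7.
Formula: S_i = -7 * 5^i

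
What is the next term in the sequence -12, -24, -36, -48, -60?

Differences: -24 - -12 = -12
This is an arithmetic sequence with common difference d = -12.
Next term = -60 + -12 = -72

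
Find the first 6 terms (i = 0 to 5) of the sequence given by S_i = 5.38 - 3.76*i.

This is an arithmetic sequence.
i=0: S_0 = 5.38 + -3.76*0 = 5.38
i=1: S_1 = 5.38 + -3.76*1 = 1.62
i=2: S_2 = 5.38 + -3.76*2 = -2.14
i=3: S_3 = 5.38 + -3.76*3 = -5.9
i=4: S_4 = 5.38 + -3.76*4 = -9.66
i=5: S_5 = 5.38 + -3.76*5 = -13.42
The first 6 terms are: [5.38, 1.62, -2.14, -5.9, -9.66, -13.42]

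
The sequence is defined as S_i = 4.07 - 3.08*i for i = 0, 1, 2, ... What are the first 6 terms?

This is an arithmetic sequence.
i=0: S_0 = 4.07 + -3.08*0 = 4.07
i=1: S_1 = 4.07 + -3.08*1 = 0.99
i=2: S_2 = 4.07 + -3.08*2 = -2.09
i=3: S_3 = 4.07 + -3.08*3 = -5.17
i=4: S_4 = 4.07 + -3.08*4 = -8.25
i=5: S_5 = 4.07 + -3.08*5 = -11.33
The first 6 terms are: [4.07, 0.99, -2.09, -5.17, -8.25, -11.33]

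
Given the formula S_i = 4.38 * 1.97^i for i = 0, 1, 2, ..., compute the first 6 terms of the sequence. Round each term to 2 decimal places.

This is a geometric sequence.
i=0: S_0 = 4.38 * 1.97^0 = 4.38
i=1: S_1 = 4.38 * 1.97^1 ≈ 8.63
i=2: S_2 = 4.38 * 1.97^2 ≈ 17.0
i=3: S_3 = 4.38 * 1.97^3 ≈ 33.49
i=4: S_4 = 4.38 * 1.97^4 ≈ 65.97
i=5: S_5 = 4.38 * 1.97^5 ≈ 129.96
The first 6 terms are: [4.38, 8.63, 17.0, 33.49, 65.97, 129.96]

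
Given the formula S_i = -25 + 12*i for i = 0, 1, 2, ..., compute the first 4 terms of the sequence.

This is an arithmetic sequence.
i=0: S_0 = -25 + 12*0 = -25
i=1: S_1 = -25 + 12*1 = -13
i=2: S_2 = -25 + 12*2 = -1
i=3: S_3 = -25 + 12*3 = 11
The first 4 terms are: [-25, -13, -1, 11]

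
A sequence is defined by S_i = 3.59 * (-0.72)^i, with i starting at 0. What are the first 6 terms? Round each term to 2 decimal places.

This is a geometric sequence.
i=0: S_0 = 3.59 * (-0.72)^0 = 3.59
i=1: S_1 = 3.59 * (-0.72)^1 ≈ -2.58
i=2: S_2 = 3.59 * (-0.72)^2 ≈ 1.86
i=3: S_3 = 3.59 * (-0.72)^3 ≈ -1.34
i=4: S_4 = 3.59 * (-0.72)^4 ≈ 0.96
i=5: S_5 = 3.59 * (-0.72)^5 ≈ -0.69
The first 6 terms are: [3.59, -2.58, 1.86, -1.34, 0.96, -0.69]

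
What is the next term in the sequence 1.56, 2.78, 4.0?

Differences: 2.78 - 1.56 = 1.22
This is an arithmetic sequence with common difference d = 1.22.
Next term = 4.0 + 1.22 = 5.22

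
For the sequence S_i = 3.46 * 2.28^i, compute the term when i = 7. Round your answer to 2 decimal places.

S_7 = 3.46 * 2.28^7 ≈ 3.46 * 320.2904 ≈ 1108.2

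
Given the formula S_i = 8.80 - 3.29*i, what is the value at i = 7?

S_7 = 8.8 + -3.29*7 = 8.8 + -23.03 = -14.23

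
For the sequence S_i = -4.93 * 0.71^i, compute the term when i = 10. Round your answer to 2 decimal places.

S_10 = -4.93 * 0.71^10 ≈ -4.93 * 0.0326 ≈ -0.16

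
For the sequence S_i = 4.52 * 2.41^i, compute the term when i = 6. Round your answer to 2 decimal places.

S_6 = 4.52 * 2.41^6 ≈ 4.52 * 195.9306 ≈ 885.61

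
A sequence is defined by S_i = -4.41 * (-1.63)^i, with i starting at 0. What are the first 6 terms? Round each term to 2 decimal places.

This is a geometric sequence.
i=0: S_0 = -4.41 * (-1.63)^0 = -4.41
i=1: S_1 = -4.41 * (-1.63)^1 ≈ 7.19
i=2: S_2 = -4.41 * (-1.63)^2 ≈ -11.72
i=3: S_3 = -4.41 * (-1.63)^3 ≈ 19.1
i=4: S_4 = -4.41 * (-1.63)^4 ≈ -31.13
i=5: S_5 = -4.41 * (-1.63)^5 ≈ 50.74
The first 6 terms are: [-4.41, 7.19, -11.72, 19.1, -31.13, 50.74]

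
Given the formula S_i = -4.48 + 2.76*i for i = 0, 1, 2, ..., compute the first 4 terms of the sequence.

This is an arithmetic sequence.
i=0: S_0 = -4.48 + 2.76*0 = -4.48
i=1: S_1 = -4.48 + 2.76*1 = -1.72
i=2: S_2 = -4.48 + 2.76*2 = 1.04
i=3: S_3 = -4.48 + 2.76*3 = 3.8
The first 4 terms are: [-4.48, -1.72, 1.04, 3.8]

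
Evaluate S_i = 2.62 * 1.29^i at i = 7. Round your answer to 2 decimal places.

S_7 = 2.62 * 1.29^7 ≈ 2.62 * 5.9447 ≈ 15.58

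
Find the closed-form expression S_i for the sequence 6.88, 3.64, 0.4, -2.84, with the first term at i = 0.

Check differences: 3.64 - 6.88 = -3.24
0.4 - 3.64 = -3.24
Common difference d = -3.24.
First term a = 6.88.
Formula: S_i = 6.88 - 3.24*i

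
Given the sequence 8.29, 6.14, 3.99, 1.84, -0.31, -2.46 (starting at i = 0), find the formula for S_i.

Check differences: 6.14 - 8.29 = -2.15
3.99 - 6.14 = -2.15
Common difference d = -2.15.
First term a = 8.29.
Formula: S_i = 8.29 - 2.15*i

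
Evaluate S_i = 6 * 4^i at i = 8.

S_8 = 6 * 4^8 = 6 * 65536 = 393216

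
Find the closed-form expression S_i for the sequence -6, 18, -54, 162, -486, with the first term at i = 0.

Check ratios: 18 / -6 = -3.0
Common ratio r = -3.
First term a = -6.
Formula: S_i = -6 * (-3)^i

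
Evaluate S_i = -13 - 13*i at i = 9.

S_9 = -13 + -13*9 = -13 + -117 = -130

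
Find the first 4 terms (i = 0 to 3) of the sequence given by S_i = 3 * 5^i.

This is a geometric sequence.
i=0: S_0 = 3 * 5^0 = 3
i=1: S_1 = 3 * 5^1 = 15
i=2: S_2 = 3 * 5^2 = 75
i=3: S_3 = 3 * 5^3 = 375
The first 4 terms are: [3, 15, 75, 375]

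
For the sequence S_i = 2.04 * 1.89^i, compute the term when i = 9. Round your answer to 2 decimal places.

S_9 = 2.04 * 1.89^9 ≈ 2.04 * 307.7204 ≈ 627.75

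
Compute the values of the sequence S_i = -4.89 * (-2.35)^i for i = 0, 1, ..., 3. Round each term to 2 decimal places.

This is a geometric sequence.
i=0: S_0 = -4.89 * (-2.35)^0 = -4.89
i=1: S_1 = -4.89 * (-2.35)^1 ≈ 11.49
i=2: S_2 = -4.89 * (-2.35)^2 ≈ -27.01
i=3: S_3 = -4.89 * (-2.35)^3 ≈ 63.46
The first 4 terms are: [-4.89, 11.49, -27.01, 63.46]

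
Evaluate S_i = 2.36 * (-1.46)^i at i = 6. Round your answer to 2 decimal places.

S_6 = 2.36 * (-1.46)^6 ≈ 2.36 * 9.6854 ≈ 22.86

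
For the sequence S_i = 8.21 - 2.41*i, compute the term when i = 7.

S_7 = 8.21 + -2.41*7 = 8.21 + -16.87 = -8.66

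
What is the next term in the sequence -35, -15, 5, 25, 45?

Differences: -15 - -35 = 20
This is an arithmetic sequence with common difference d = 20.
Next term = 45 + 20 = 65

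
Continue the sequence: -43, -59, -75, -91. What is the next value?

Differences: -59 - -43 = -16
This is an arithmetic sequence with common difference d = -16.
Next term = -91 + -16 = -107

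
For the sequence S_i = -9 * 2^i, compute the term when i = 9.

S_9 = -9 * 2^9 = -9 * 512 = -4608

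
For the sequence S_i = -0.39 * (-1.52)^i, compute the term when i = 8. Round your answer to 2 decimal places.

S_8 = -0.39 * (-1.52)^8 ≈ -0.39 * 28.4937 ≈ -11.11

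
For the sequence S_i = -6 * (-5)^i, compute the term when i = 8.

S_8 = -6 * (-5)^8 = -6 * 390625 = -2343750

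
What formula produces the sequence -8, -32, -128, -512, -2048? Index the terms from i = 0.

Check ratios: -32 / -8 = 4.0
Common ratio r = 4.
First term a = -8.
Formula: S_i = -8 * 4^i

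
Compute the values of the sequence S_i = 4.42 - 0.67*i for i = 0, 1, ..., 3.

This is an arithmetic sequence.
i=0: S_0 = 4.42 + -0.67*0 = 4.42
i=1: S_1 = 4.42 + -0.67*1 = 3.75
i=2: S_2 = 4.42 + -0.67*2 = 3.08
i=3: S_3 = 4.42 + -0.67*3 = 2.41
The first 4 terms are: [4.42, 3.75, 3.08, 2.41]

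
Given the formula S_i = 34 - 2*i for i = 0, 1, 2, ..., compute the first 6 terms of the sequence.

This is an arithmetic sequence.
i=0: S_0 = 34 + -2*0 = 34
i=1: S_1 = 34 + -2*1 = 32
i=2: S_2 = 34 + -2*2 = 30
i=3: S_3 = 34 + -2*3 = 28
i=4: S_4 = 34 + -2*4 = 26
i=5: S_5 = 34 + -2*5 = 24
The first 6 terms are: [34, 32, 30, 28, 26, 24]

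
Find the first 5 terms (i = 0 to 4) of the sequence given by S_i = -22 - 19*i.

This is an arithmetic sequence.
i=0: S_0 = -22 + -19*0 = -22
i=1: S_1 = -22 + -19*1 = -41
i=2: S_2 = -22 + -19*2 = -60
i=3: S_3 = -22 + -19*3 = -79
i=4: S_4 = -22 + -19*4 = -98
The first 5 terms are: [-22, -41, -60, -79, -98]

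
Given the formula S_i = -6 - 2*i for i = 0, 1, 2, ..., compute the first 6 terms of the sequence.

This is an arithmetic sequence.
i=0: S_0 = -6 + -2*0 = -6
i=1: S_1 = -6 + -2*1 = -8
i=2: S_2 = -6 + -2*2 = -10
i=3: S_3 = -6 + -2*3 = -12
i=4: S_4 = -6 + -2*4 = -14
i=5: S_5 = -6 + -2*5 = -16
The first 6 terms are: [-6, -8, -10, -12, -14, -16]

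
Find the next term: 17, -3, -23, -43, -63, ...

Differences: -3 - 17 = -20
This is an arithmetic sequence with common difference d = -20.
Next term = -63 + -20 = -83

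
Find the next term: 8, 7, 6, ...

Differences: 7 - 8 = -1
This is an arithmetic sequence with common difference d = -1.
Next term = 6 + -1 = 5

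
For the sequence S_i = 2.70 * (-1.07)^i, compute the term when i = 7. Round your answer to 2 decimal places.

S_7 = 2.7 * (-1.07)^7 ≈ 2.7 * -1.6058 ≈ -4.34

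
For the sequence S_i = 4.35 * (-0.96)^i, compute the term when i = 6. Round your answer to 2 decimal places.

S_6 = 4.35 * (-0.96)^6 ≈ 4.35 * 0.782758 ≈ 3.4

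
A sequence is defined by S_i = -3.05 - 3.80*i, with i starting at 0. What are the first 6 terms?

This is an arithmetic sequence.
i=0: S_0 = -3.05 + -3.8*0 = -3.05
i=1: S_1 = -3.05 + -3.8*1 = -6.85
i=2: S_2 = -3.05 + -3.8*2 = -10.65
i=3: S_3 = -3.05 + -3.8*3 = -14.45
i=4: S_4 = -3.05 + -3.8*4 = -18.25
i=5: S_5 = -3.05 + -3.8*5 = -22.05
The first 6 terms are: [-3.05, -6.85, -10.65, -14.45, -18.25, -22.05]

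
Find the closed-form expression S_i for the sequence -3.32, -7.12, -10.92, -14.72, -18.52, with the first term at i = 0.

Check differences: -7.12 - -3.32 = -3.8
-10.92 - -7.12 = -3.8
Common difference d = -3.8.
First term a = -3.32.
Formula: S_i = -3.32 - 3.80*i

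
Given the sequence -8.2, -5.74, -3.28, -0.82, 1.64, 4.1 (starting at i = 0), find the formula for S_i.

Check differences: -5.74 - -8.2 = 2.46
-3.28 - -5.74 = 2.46
Common difference d = 2.46.
First term a = -8.2.
Formula: S_i = -8.20 + 2.46*i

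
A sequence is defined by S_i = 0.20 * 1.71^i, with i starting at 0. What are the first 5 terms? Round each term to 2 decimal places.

This is a geometric sequence.
i=0: S_0 = 0.2 * 1.71^0 = 0.2
i=1: S_1 = 0.2 * 1.71^1 ≈ 0.34
i=2: S_2 = 0.2 * 1.71^2 ≈ 0.58
i=3: S_3 = 0.2 * 1.71^3 ≈ 1.0
i=4: S_4 = 0.2 * 1.71^4 ≈ 1.71
The first 5 terms are: [0.2, 0.34, 0.58, 1.0, 1.71]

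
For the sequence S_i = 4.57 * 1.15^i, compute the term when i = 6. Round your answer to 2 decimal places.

S_6 = 4.57 * 1.15^6 ≈ 4.57 * 2.3131 ≈ 10.57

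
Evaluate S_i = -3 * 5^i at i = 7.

S_7 = -3 * 5^7 = -3 * 78125 = -234375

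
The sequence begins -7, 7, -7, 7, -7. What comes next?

Ratios: 7 / -7 = -1.0
This is a geometric sequence with common ratio r = -1.
Next term = -7 * -1 = 7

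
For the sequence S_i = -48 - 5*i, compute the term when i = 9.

S_9 = -48 + -5*9 = -48 + -45 = -93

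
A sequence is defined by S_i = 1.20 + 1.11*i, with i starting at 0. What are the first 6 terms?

This is an arithmetic sequence.
i=0: S_0 = 1.2 + 1.11*0 = 1.2
i=1: S_1 = 1.2 + 1.11*1 = 2.31
i=2: S_2 = 1.2 + 1.11*2 = 3.42
i=3: S_3 = 1.2 + 1.11*3 = 4.53
i=4: S_4 = 1.2 + 1.11*4 = 5.64
i=5: S_5 = 1.2 + 1.11*5 = 6.75
The first 6 terms are: [1.2, 2.31, 3.42, 4.53, 5.64, 6.75]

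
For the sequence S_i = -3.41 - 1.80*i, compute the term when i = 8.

S_8 = -3.41 + -1.8*8 = -3.41 + -14.4 = -17.81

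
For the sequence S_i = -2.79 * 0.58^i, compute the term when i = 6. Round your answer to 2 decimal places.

S_6 = -2.79 * 0.58^6 ≈ -2.79 * 0.0381 ≈ -0.11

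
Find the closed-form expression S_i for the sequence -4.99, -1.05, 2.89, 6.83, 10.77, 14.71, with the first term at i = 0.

Check differences: -1.05 - -4.99 = 3.94
2.89 - -1.05 = 3.94
Common difference d = 3.94.
First term a = -4.99.
Formula: S_i = -4.99 + 3.94*i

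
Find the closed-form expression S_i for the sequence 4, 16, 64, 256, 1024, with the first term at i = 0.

Check ratios: 16 / 4 = 4.0
Common ratio r = 4.
First term a = 4.
Formula: S_i = 4 * 4^i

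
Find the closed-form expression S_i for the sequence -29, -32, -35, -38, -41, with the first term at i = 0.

Check differences: -32 - -29 = -3
-35 - -32 = -3
Common difference d = -3.
First term a = -29.
Formula: S_i = -29 - 3*i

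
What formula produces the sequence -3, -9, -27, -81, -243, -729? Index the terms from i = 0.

Check ratios: -9 / -3 = 3.0
Common ratio r = 3.
First term a = -3.
Formula: S_i = -3 * 3^i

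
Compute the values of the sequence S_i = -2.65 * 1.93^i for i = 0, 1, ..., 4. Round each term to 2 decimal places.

This is a geometric sequence.
i=0: S_0 = -2.65 * 1.93^0 = -2.65
i=1: S_1 = -2.65 * 1.93^1 ≈ -5.11
i=2: S_2 = -2.65 * 1.93^2 ≈ -9.87
i=3: S_3 = -2.65 * 1.93^3 ≈ -19.05
i=4: S_4 = -2.65 * 1.93^4 ≈ -36.77
The first 5 terms are: [-2.65, -5.11, -9.87, -19.05, -36.77]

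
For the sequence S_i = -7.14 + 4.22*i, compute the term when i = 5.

S_5 = -7.14 + 4.22*5 = -7.14 + 21.1 = 13.96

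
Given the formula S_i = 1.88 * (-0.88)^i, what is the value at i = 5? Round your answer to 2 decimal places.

S_5 = 1.88 * (-0.88)^5 ≈ 1.88 * -0.5277 ≈ -0.99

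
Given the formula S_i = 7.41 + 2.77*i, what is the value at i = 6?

S_6 = 7.41 + 2.77*6 = 7.41 + 16.62 = 24.03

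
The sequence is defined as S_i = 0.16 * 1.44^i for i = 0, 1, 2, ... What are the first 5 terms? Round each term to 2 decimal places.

This is a geometric sequence.
i=0: S_0 = 0.16 * 1.44^0 = 0.16
i=1: S_1 = 0.16 * 1.44^1 ≈ 0.23
i=2: S_2 = 0.16 * 1.44^2 ≈ 0.33
i=3: S_3 = 0.16 * 1.44^3 ≈ 0.48
i=4: S_4 = 0.16 * 1.44^4 ≈ 0.69
The first 5 terms are: [0.16, 0.23, 0.33, 0.48, 0.69]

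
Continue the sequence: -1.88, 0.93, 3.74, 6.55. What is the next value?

Differences: 0.93 - -1.88 = 2.81
This is an arithmetic sequence with common difference d = 2.81.
Next term = 6.55 + 2.81 = 9.36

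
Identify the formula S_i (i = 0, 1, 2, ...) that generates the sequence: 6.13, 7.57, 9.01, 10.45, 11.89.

Check differences: 7.57 - 6.13 = 1.44
9.01 - 7.57 = 1.44
Common difference d = 1.44.
First term a = 6.13.
Formula: S_i = 6.13 + 1.44*i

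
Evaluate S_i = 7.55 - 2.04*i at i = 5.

S_5 = 7.55 + -2.04*5 = 7.55 + -10.2 = -2.65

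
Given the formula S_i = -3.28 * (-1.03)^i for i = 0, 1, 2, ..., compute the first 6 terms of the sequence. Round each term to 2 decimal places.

This is a geometric sequence.
i=0: S_0 = -3.28 * (-1.03)^0 = -3.28
i=1: S_1 = -3.28 * (-1.03)^1 ≈ 3.38
i=2: S_2 = -3.28 * (-1.03)^2 ≈ -3.48
i=3: S_3 = -3.28 * (-1.03)^3 ≈ 3.58
i=4: S_4 = -3.28 * (-1.03)^4 ≈ -3.69
i=5: S_5 = -3.28 * (-1.03)^5 ≈ 3.8
The first 6 terms are: [-3.28, 3.38, -3.48, 3.58, -3.69, 3.8]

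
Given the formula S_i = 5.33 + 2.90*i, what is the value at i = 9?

S_9 = 5.33 + 2.9*9 = 5.33 + 26.1 = 31.43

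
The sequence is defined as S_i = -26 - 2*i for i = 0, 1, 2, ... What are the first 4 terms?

This is an arithmetic sequence.
i=0: S_0 = -26 + -2*0 = -26
i=1: S_1 = -26 + -2*1 = -28
i=2: S_2 = -26 + -2*2 = -30
i=3: S_3 = -26 + -2*3 = -32
The first 4 terms are: [-26, -28, -30, -32]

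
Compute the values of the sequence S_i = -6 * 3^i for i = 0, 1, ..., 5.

This is a geometric sequence.
i=0: S_0 = -6 * 3^0 = -6
i=1: S_1 = -6 * 3^1 = -18
i=2: S_2 = -6 * 3^2 = -54
i=3: S_3 = -6 * 3^3 = -162
i=4: S_4 = -6 * 3^4 = -486
i=5: S_5 = -6 * 3^5 = -1458
The first 6 terms are: [-6, -18, -54, -162, -486, -1458]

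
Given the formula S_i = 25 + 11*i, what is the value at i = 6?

S_6 = 25 + 11*6 = 25 + 66 = 91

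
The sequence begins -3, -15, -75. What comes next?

Ratios: -15 / -3 = 5.0
This is a geometric sequence with common ratio r = 5.
Next term = -75 * 5 = -375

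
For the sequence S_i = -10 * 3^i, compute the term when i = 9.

S_9 = -10 * 3^9 = -10 * 19683 = -196830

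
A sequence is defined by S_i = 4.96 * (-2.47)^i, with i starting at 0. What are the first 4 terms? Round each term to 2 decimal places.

This is a geometric sequence.
i=0: S_0 = 4.96 * (-2.47)^0 = 4.96
i=1: S_1 = 4.96 * (-2.47)^1 ≈ -12.25
i=2: S_2 = 4.96 * (-2.47)^2 ≈ 30.26
i=3: S_3 = 4.96 * (-2.47)^3 ≈ -74.74
The first 4 terms are: [4.96, -12.25, 30.26, -74.74]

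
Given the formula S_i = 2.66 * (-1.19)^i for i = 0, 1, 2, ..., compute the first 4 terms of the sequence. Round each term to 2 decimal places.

This is a geometric sequence.
i=0: S_0 = 2.66 * (-1.19)^0 = 2.66
i=1: S_1 = 2.66 * (-1.19)^1 ≈ -3.17
i=2: S_2 = 2.66 * (-1.19)^2 ≈ 3.77
i=3: S_3 = 2.66 * (-1.19)^3 ≈ -4.48
The first 4 terms are: [2.66, -3.17, 3.77, -4.48]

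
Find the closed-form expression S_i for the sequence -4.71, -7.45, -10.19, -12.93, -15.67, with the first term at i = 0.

Check differences: -7.45 - -4.71 = -2.74
-10.19 - -7.45 = -2.74
Common difference d = -2.74.
First term a = -4.71.
Formula: S_i = -4.71 - 2.74*i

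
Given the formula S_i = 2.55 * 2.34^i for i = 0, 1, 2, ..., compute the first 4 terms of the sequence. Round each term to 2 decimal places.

This is a geometric sequence.
i=0: S_0 = 2.55 * 2.34^0 = 2.55
i=1: S_1 = 2.55 * 2.34^1 ≈ 5.97
i=2: S_2 = 2.55 * 2.34^2 ≈ 13.96
i=3: S_3 = 2.55 * 2.34^3 ≈ 32.67
The first 4 terms are: [2.55, 5.97, 13.96, 32.67]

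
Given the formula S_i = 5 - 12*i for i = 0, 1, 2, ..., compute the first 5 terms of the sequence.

This is an arithmetic sequence.
i=0: S_0 = 5 + -12*0 = 5
i=1: S_1 = 5 + -12*1 = -7
i=2: S_2 = 5 + -12*2 = -19
i=3: S_3 = 5 + -12*3 = -31
i=4: S_4 = 5 + -12*4 = -43
The first 5 terms are: [5, -7, -19, -31, -43]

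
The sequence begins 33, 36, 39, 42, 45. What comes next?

Differences: 36 - 33 = 3
This is an arithmetic sequence with common difference d = 3.
Next term = 45 + 3 = 48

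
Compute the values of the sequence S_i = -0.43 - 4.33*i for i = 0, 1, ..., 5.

This is an arithmetic sequence.
i=0: S_0 = -0.43 + -4.33*0 = -0.43
i=1: S_1 = -0.43 + -4.33*1 = -4.76
i=2: S_2 = -0.43 + -4.33*2 = -9.09
i=3: S_3 = -0.43 + -4.33*3 = -13.42
i=4: S_4 = -0.43 + -4.33*4 = -17.75
i=5: S_5 = -0.43 + -4.33*5 = -22.08
The first 6 terms are: [-0.43, -4.76, -9.09, -13.42, -17.75, -22.08]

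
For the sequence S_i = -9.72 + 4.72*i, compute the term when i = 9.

S_9 = -9.72 + 4.72*9 = -9.72 + 42.48 = 32.76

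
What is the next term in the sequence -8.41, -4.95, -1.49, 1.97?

Differences: -4.95 - -8.41 = 3.46
This is an arithmetic sequence with common difference d = 3.46.
Next term = 1.97 + 3.46 = 5.43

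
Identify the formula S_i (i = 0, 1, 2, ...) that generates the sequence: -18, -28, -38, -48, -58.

Check differences: -28 - -18 = -10
-38 - -28 = -10
Common difference d = -10.
First term a = -18.
Formula: S_i = -18 - 10*i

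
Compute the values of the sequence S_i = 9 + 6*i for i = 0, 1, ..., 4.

This is an arithmetic sequence.
i=0: S_0 = 9 + 6*0 = 9
i=1: S_1 = 9 + 6*1 = 15
i=2: S_2 = 9 + 6*2 = 21
i=3: S_3 = 9 + 6*3 = 27
i=4: S_4 = 9 + 6*4 = 33
The first 5 terms are: [9, 15, 21, 27, 33]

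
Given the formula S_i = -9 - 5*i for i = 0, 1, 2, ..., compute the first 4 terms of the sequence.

This is an arithmetic sequence.
i=0: S_0 = -9 + -5*0 = -9
i=1: S_1 = -9 + -5*1 = -14
i=2: S_2 = -9 + -5*2 = -19
i=3: S_3 = -9 + -5*3 = -24
The first 4 terms are: [-9, -14, -19, -24]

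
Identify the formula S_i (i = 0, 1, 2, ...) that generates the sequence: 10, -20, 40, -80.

Check ratios: -20 / 10 = -2.0
Common ratio r = -2.
First term a = 10.
Formula: S_i = 10 * (-2)^i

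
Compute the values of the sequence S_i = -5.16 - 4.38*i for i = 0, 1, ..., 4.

This is an arithmetic sequence.
i=0: S_0 = -5.16 + -4.38*0 = -5.16
i=1: S_1 = -5.16 + -4.38*1 = -9.54
i=2: S_2 = -5.16 + -4.38*2 = -13.92
i=3: S_3 = -5.16 + -4.38*3 = -18.3
i=4: S_4 = -5.16 + -4.38*4 = -22.68
The first 5 terms are: [-5.16, -9.54, -13.92, -18.3, -22.68]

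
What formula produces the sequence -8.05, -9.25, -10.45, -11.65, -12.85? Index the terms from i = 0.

Check differences: -9.25 - -8.05 = -1.2
-10.45 - -9.25 = -1.2
Common difference d = -1.2.
First term a = -8.05.
Formula: S_i = -8.05 - 1.20*i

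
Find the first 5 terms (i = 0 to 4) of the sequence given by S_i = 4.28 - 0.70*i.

This is an arithmetic sequence.
i=0: S_0 = 4.28 + -0.7*0 = 4.28
i=1: S_1 = 4.28 + -0.7*1 = 3.58
i=2: S_2 = 4.28 + -0.7*2 = 2.88
i=3: S_3 = 4.28 + -0.7*3 = 2.18
i=4: S_4 = 4.28 + -0.7*4 = 1.48
The first 5 terms are: [4.28, 3.58, 2.88, 2.18, 1.48]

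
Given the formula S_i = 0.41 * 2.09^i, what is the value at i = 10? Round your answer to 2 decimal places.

S_10 = 0.41 * 2.09^10 ≈ 0.41 * 1590.2407 ≈ 652.0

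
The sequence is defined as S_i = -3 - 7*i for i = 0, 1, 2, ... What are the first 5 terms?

This is an arithmetic sequence.
i=0: S_0 = -3 + -7*0 = -3
i=1: S_1 = -3 + -7*1 = -10
i=2: S_2 = -3 + -7*2 = -17
i=3: S_3 = -3 + -7*3 = -24
i=4: S_4 = -3 + -7*4 = -31
The first 5 terms are: [-3, -10, -17, -24, -31]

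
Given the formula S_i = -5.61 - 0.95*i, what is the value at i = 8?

S_8 = -5.61 + -0.95*8 = -5.61 + -7.6 = -13.21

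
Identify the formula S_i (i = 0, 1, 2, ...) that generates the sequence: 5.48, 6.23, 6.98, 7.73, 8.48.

Check differences: 6.23 - 5.48 = 0.75
6.98 - 6.23 = 0.75
Common difference d = 0.75.
First term a = 5.48.
Formula: S_i = 5.48 + 0.75*i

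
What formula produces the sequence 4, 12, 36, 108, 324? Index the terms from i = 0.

Check ratios: 12 / 4 = 3.0
Common ratio r = 3.
First term a = 4.
Formula: S_i = 4 * 3^i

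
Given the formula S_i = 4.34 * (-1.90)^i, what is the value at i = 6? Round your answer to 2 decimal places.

S_6 = 4.34 * (-1.9)^6 ≈ 4.34 * 47.0459 ≈ 204.18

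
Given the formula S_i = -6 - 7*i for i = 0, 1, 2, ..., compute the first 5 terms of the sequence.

This is an arithmetic sequence.
i=0: S_0 = -6 + -7*0 = -6
i=1: S_1 = -6 + -7*1 = -13
i=2: S_2 = -6 + -7*2 = -20
i=3: S_3 = -6 + -7*3 = -27
i=4: S_4 = -6 + -7*4 = -34
The first 5 terms are: [-6, -13, -20, -27, -34]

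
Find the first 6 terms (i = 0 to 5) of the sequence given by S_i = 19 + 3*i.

This is an arithmetic sequence.
i=0: S_0 = 19 + 3*0 = 19
i=1: S_1 = 19 + 3*1 = 22
i=2: S_2 = 19 + 3*2 = 25
i=3: S_3 = 19 + 3*3 = 28
i=4: S_4 = 19 + 3*4 = 31
i=5: S_5 = 19 + 3*5 = 34
The first 6 terms are: [19, 22, 25, 28, 31, 34]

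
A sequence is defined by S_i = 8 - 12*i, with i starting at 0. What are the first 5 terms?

This is an arithmetic sequence.
i=0: S_0 = 8 + -12*0 = 8
i=1: S_1 = 8 + -12*1 = -4
i=2: S_2 = 8 + -12*2 = -16
i=3: S_3 = 8 + -12*3 = -28
i=4: S_4 = 8 + -12*4 = -40
The first 5 terms are: [8, -4, -16, -28, -40]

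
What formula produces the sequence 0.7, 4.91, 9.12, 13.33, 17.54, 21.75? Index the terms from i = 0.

Check differences: 4.91 - 0.7 = 4.21
9.12 - 4.91 = 4.21
Common difference d = 4.21.
First term a = 0.7.
Formula: S_i = 0.70 + 4.21*i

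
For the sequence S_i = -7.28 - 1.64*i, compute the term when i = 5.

S_5 = -7.28 + -1.64*5 = -7.28 + -8.2 = -15.48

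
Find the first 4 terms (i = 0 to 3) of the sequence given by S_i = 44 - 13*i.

This is an arithmetic sequence.
i=0: S_0 = 44 + -13*0 = 44
i=1: S_1 = 44 + -13*1 = 31
i=2: S_2 = 44 + -13*2 = 18
i=3: S_3 = 44 + -13*3 = 5
The first 4 terms are: [44, 31, 18, 5]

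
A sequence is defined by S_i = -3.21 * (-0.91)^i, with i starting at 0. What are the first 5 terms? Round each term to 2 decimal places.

This is a geometric sequence.
i=0: S_0 = -3.21 * (-0.91)^0 = -3.21
i=1: S_1 = -3.21 * (-0.91)^1 ≈ 2.92
i=2: S_2 = -3.21 * (-0.91)^2 ≈ -2.66
i=3: S_3 = -3.21 * (-0.91)^3 ≈ 2.42
i=4: S_4 = -3.21 * (-0.91)^4 ≈ -2.2
The first 5 terms are: [-3.21, 2.92, -2.66, 2.42, -2.2]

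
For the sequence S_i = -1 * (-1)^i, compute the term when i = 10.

S_10 = -1 * (-1)^10 = -1 * 1 = -1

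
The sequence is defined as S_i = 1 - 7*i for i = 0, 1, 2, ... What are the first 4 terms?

This is an arithmetic sequence.
i=0: S_0 = 1 + -7*0 = 1
i=1: S_1 = 1 + -7*1 = -6
i=2: S_2 = 1 + -7*2 = -13
i=3: S_3 = 1 + -7*3 = -20
The first 4 terms are: [1, -6, -13, -20]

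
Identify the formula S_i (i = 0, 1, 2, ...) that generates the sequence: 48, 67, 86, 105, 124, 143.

Check differences: 67 - 48 = 19
86 - 67 = 19
Common difference d = 19.
First term a = 48.
Formula: S_i = 48 + 19*i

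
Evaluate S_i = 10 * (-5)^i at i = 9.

S_9 = 10 * (-5)^9 = 10 * -1953125 = -19531250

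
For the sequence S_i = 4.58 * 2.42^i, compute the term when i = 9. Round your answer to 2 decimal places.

S_9 = 4.58 * 2.42^9 ≈ 4.58 * 2846.6777 ≈ 13037.78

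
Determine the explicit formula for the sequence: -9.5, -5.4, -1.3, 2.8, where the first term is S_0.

Check differences: -5.4 - -9.5 = 4.1
-1.3 - -5.4 = 4.1
Common difference d = 4.1.
First term a = -9.5.
Formula: S_i = -9.50 + 4.10*i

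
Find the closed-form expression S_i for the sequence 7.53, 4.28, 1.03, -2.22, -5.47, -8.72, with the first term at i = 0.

Check differences: 4.28 - 7.53 = -3.25
1.03 - 4.28 = -3.25
Common difference d = -3.25.
First term a = 7.53.
Formula: S_i = 7.53 - 3.25*i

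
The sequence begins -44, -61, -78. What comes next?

Differences: -61 - -44 = -17
This is an arithmetic sequence with common difference d = -17.
Next term = -78 + -17 = -95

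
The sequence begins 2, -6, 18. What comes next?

Ratios: -6 / 2 = -3.0
This is a geometric sequence with common ratio r = -3.
Next term = 18 * -3 = -54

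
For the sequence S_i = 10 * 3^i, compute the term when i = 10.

S_10 = 10 * 3^10 = 10 * 59049 = 590490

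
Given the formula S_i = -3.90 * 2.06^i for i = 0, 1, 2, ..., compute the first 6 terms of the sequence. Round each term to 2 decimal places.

This is a geometric sequence.
i=0: S_0 = -3.9 * 2.06^0 = -3.9
i=1: S_1 = -3.9 * 2.06^1 ≈ -8.03
i=2: S_2 = -3.9 * 2.06^2 ≈ -16.55
i=3: S_3 = -3.9 * 2.06^3 ≈ -34.09
i=4: S_4 = -3.9 * 2.06^4 ≈ -70.23
i=5: S_5 = -3.9 * 2.06^5 ≈ -144.68
The first 6 terms are: [-3.9, -8.03, -16.55, -34.09, -70.23, -144.68]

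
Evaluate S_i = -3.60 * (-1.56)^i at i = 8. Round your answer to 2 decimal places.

S_8 = -3.6 * (-1.56)^8 ≈ -3.6 * 35.0749 ≈ -126.27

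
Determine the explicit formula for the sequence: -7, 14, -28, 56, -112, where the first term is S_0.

Check ratios: 14 / -7 = -2.0
Common ratio r = -2.
First term a = -7.
Formula: S_i = -7 * (-2)^i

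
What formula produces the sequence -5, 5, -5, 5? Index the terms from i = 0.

Check ratios: 5 / -5 = -1.0
Common ratio r = -1.
First term a = -5.
Formula: S_i = -5 * (-1)^i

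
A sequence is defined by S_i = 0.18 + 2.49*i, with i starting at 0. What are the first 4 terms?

This is an arithmetic sequence.
i=0: S_0 = 0.18 + 2.49*0 = 0.18
i=1: S_1 = 0.18 + 2.49*1 = 2.67
i=2: S_2 = 0.18 + 2.49*2 = 5.16
i=3: S_3 = 0.18 + 2.49*3 = 7.65
The first 4 terms are: [0.18, 2.67, 5.16, 7.65]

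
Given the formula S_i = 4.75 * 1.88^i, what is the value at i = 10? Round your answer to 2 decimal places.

S_10 = 4.75 * 1.88^10 ≈ 4.75 * 551.5419 ≈ 2619.82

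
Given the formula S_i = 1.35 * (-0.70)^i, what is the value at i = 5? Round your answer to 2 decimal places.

S_5 = 1.35 * (-0.7)^5 ≈ 1.35 * -0.1681 ≈ -0.23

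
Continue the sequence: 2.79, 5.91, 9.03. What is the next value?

Differences: 5.91 - 2.79 = 3.12
This is an arithmetic sequence with common difference d = 3.12.
Next term = 9.03 + 3.12 = 12.15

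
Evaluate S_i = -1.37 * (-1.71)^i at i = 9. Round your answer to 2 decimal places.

S_9 = -1.37 * (-1.71)^9 ≈ -1.37 * -125.0158 ≈ 171.27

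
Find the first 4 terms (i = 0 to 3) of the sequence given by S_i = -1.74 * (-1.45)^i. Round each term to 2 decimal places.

This is a geometric sequence.
i=0: S_0 = -1.74 * (-1.45)^0 = -1.74
i=1: S_1 = -1.74 * (-1.45)^1 ≈ 2.52
i=2: S_2 = -1.74 * (-1.45)^2 ≈ -3.66
i=3: S_3 = -1.74 * (-1.45)^3 ≈ 5.3
The first 4 terms are: [-1.74, 2.52, -3.66, 5.3]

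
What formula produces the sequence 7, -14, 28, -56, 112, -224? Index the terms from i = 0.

Check ratios: -14 / 7 = -2.0
Common ratio r = -2.
First term a = 7.
Formula: S_i = 7 * (-2)^i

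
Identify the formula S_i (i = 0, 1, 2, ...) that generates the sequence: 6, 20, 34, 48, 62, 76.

Check differences: 20 - 6 = 14
34 - 20 = 14
Common difference d = 14.
First term a = 6.
Formula: S_i = 6 + 14*i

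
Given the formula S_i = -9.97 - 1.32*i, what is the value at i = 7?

S_7 = -9.97 + -1.32*7 = -9.97 + -9.24 = -19.21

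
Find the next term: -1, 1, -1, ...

Ratios: 1 / -1 = -1.0
This is a geometric sequence with common ratio r = -1.
Next term = -1 * -1 = 1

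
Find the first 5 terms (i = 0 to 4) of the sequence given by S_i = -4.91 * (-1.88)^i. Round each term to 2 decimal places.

This is a geometric sequence.
i=0: S_0 = -4.91 * (-1.88)^0 = -4.91
i=1: S_1 = -4.91 * (-1.88)^1 ≈ 9.23
i=2: S_2 = -4.91 * (-1.88)^2 ≈ -17.35
i=3: S_3 = -4.91 * (-1.88)^3 ≈ 32.63
i=4: S_4 = -4.91 * (-1.88)^4 ≈ -61.34
The first 5 terms are: [-4.91, 9.23, -17.35, 32.63, -61.34]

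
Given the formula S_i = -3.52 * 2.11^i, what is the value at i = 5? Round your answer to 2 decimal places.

S_5 = -3.52 * 2.11^5 ≈ -3.52 * 41.8227 ≈ -147.22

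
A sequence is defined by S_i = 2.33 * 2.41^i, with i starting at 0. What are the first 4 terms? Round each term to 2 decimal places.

This is a geometric sequence.
i=0: S_0 = 2.33 * 2.41^0 = 2.33
i=1: S_1 = 2.33 * 2.41^1 ≈ 5.62
i=2: S_2 = 2.33 * 2.41^2 ≈ 13.53
i=3: S_3 = 2.33 * 2.41^3 ≈ 32.61
The first 4 terms are: [2.33, 5.62, 13.53, 32.61]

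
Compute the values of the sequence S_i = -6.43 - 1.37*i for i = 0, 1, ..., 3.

This is an arithmetic sequence.
i=0: S_0 = -6.43 + -1.37*0 = -6.43
i=1: S_1 = -6.43 + -1.37*1 = -7.8
i=2: S_2 = -6.43 + -1.37*2 = -9.17
i=3: S_3 = -6.43 + -1.37*3 = -10.54
The first 4 terms are: [-6.43, -7.8, -9.17, -10.54]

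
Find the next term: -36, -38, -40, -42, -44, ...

Differences: -38 - -36 = -2
This is an arithmetic sequence with common difference d = -2.
Next term = -44 + -2 = -46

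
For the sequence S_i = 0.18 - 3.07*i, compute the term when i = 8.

S_8 = 0.18 + -3.07*8 = 0.18 + -24.56 = -24.38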